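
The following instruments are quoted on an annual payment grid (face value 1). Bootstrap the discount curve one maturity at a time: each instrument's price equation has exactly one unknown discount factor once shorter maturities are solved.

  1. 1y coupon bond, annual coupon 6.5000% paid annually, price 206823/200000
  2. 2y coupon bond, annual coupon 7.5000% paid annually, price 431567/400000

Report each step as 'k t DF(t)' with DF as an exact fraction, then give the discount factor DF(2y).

step 1 [1y] bond c/1=13/200: DF=(206823/200000 − 13/200·(0))/(1+13/200) = 971/1000 ≈ 0.971000
step 2 [2y] bond c/1=3/40: DF=(431567/400000 − 3/40·(0.971000))/(1+3/40) = 9359/10000 ≈ 0.935900

1 1 971/1000
2 2 9359/10000
DF(2y) = 9359/10000 ≈ 0.935900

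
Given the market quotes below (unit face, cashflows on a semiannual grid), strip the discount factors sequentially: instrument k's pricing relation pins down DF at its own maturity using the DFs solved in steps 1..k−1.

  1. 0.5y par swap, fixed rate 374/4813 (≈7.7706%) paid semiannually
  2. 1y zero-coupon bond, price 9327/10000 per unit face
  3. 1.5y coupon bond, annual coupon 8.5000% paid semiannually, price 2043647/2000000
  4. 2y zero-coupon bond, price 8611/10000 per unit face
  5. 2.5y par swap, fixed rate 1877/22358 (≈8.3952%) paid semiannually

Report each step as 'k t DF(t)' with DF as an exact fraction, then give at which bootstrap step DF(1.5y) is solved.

step 1 [0.5y] swap r/2=187/4813: DF=(1 − 187/4813·(0))/(1+187/4813) = 4813/5000 ≈ 0.962600
step 2 [1y] zero: DF = P = 9327/10000 ≈ 0.932700
step 3 [1.5y] bond c/2=17/400: DF=(2043647/2000000 − 17/400·(0.962600+0.932700))/(1+17/400) = 9029/10000 ≈ 0.902900
step 4 [2y] zero: DF = P = 8611/10000 ≈ 0.861100
step 5 [2.5y] swap r/2=1877/44716: DF=(1 − 1877/44716·(0.962600+0.932700+0.902900+0.861100))/(1+1877/44716) = 8123/10000 ≈ 0.812300

1 1/2 4813/5000
2 1 9327/10000
3 3/2 9029/10000
4 2 8611/10000
5 5/2 8123/10000
DF(1.5y) is solved at step 3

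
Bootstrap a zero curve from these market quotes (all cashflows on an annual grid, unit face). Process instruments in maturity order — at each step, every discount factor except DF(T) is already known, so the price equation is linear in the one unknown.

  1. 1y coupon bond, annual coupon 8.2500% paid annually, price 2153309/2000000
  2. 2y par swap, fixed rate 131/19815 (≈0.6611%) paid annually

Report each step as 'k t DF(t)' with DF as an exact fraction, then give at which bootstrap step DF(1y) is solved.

1 1 4973/5000
2 2 9869/10000
DF(1y) is solved at step 1

step 1 [1y] bond c/1=33/400: DF=(2153309/2000000 − 33/400·(0))/(1+33/400) = 4973/5000 ≈ 0.994600
step 2 [2y] swap r/1=131/19815: DF=(1 − 131/19815·(0.994600))/(1+131/19815) = 9869/10000 ≈ 0.986900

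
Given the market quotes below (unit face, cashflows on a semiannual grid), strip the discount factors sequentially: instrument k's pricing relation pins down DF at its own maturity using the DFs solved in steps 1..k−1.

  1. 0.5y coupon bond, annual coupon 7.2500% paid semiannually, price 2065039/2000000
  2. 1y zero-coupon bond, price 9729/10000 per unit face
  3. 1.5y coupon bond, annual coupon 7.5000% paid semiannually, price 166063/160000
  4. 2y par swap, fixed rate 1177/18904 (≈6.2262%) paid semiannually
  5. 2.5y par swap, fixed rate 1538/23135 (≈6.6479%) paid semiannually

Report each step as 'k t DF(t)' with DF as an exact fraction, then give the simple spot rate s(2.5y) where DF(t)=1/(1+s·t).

1 1/2 2491/2500
2 1 9729/10000
3 3/2 2323/2500
4 2 8823/10000
5 5/2 4231/5000
s(2.5y) = (1/(4231/5000) − 1)/(5/2) = 1538/21155 ≈ 7.2701%

step 1 [0.5y] bond c/2=29/800: DF=(2065039/2000000 − 29/800·(0))/(1+29/800) = 2491/2500 ≈ 0.996400
step 2 [1y] zero: DF = P = 9729/10000 ≈ 0.972900
step 3 [1.5y] bond c/2=3/80: DF=(166063/160000 − 3/80·(0.996400+0.972900))/(1+3/80) = 2323/2500 ≈ 0.929200
step 4 [2y] swap r/2=1177/37808: DF=(1 − 1177/37808·(0.996400+0.972900+0.929200))/(1+1177/37808) = 8823/10000 ≈ 0.882300
step 5 [2.5y] swap r/2=769/23135: DF=(1 − 769/23135·(0.996400+0.972900+0.929200+0.882300))/(1+769/23135) = 4231/5000 ≈ 0.846200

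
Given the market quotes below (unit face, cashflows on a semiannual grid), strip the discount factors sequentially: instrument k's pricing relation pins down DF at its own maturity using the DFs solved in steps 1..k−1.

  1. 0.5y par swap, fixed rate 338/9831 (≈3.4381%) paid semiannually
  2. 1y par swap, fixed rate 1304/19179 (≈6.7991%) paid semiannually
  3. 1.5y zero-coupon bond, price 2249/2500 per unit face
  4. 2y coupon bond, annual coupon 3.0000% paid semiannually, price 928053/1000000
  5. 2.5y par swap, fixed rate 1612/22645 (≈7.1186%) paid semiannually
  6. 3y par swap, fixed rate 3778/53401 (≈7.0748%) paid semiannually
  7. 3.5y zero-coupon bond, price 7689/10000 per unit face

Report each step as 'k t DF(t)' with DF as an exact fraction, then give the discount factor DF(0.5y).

1 1/2 9831/10000
2 1 2337/2500
3 3/2 2249/2500
4 2 8727/10000
5 5/2 2097/2500
6 3 8111/10000
7 7/2 7689/10000
DF(0.5y) = 9831/10000 ≈ 0.983100

step 1 [0.5y] swap r/2=169/9831: DF=(1 − 169/9831·(0))/(1+169/9831) = 9831/10000 ≈ 0.983100
step 2 [1y] swap r/2=652/19179: DF=(1 − 652/19179·(0.983100))/(1+652/19179) = 2337/2500 ≈ 0.934800
step 3 [1.5y] zero: DF = P = 2249/2500 ≈ 0.899600
step 4 [2y] bond c/2=3/200: DF=(928053/1000000 − 3/200·(0.983100+0.934800+0.899600))/(1+3/200) = 8727/10000 ≈ 0.872700
step 5 [2.5y] swap r/2=806/22645: DF=(1 − 806/22645·(0.983100+0.934800+0.899600+0.872700))/(1+806/22645) = 2097/2500 ≈ 0.838800
step 6 [3y] swap r/2=1889/53401: DF=(1 − 1889/53401·(0.983100+0.934800+0.899600+0.872700+0.838800))/(1+1889/53401) = 8111/10000 ≈ 0.811100
step 7 [3.5y] zero: DF = P = 7689/10000 ≈ 0.768900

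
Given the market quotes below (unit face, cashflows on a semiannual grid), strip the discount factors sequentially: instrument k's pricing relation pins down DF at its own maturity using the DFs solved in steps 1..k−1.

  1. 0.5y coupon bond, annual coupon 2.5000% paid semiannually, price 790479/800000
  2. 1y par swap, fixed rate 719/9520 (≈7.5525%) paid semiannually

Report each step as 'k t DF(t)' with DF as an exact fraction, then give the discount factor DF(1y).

1 1/2 9759/10000
2 1 9281/10000
DF(1y) = 9281/10000 ≈ 0.928100

step 1 [0.5y] bond c/2=1/80: DF=(790479/800000 − 1/80·(0))/(1+1/80) = 9759/10000 ≈ 0.975900
step 2 [1y] swap r/2=719/19040: DF=(1 − 719/19040·(0.975900))/(1+719/19040) = 9281/10000 ≈ 0.928100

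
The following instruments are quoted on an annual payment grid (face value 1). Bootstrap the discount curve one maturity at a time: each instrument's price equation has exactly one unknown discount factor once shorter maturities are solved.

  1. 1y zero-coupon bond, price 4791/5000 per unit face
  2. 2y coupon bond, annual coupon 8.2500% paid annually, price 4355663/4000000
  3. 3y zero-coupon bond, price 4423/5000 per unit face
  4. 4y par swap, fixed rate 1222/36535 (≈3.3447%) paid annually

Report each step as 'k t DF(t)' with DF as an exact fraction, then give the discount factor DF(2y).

1 1 4791/5000
2 2 9329/10000
3 3 4423/5000
4 4 4389/5000
DF(2y) = 9329/10000 ≈ 0.932900

step 1 [1y] zero: DF = P = 4791/5000 ≈ 0.958200
step 2 [2y] bond c/1=33/400: DF=(4355663/4000000 − 33/400·(0.958200))/(1+33/400) = 9329/10000 ≈ 0.932900
step 3 [3y] zero: DF = P = 4423/5000 ≈ 0.884600
step 4 [4y] swap r/1=1222/36535: DF=(1 − 1222/36535·(0.958200+0.932900+0.884600))/(1+1222/36535) = 4389/5000 ≈ 0.877800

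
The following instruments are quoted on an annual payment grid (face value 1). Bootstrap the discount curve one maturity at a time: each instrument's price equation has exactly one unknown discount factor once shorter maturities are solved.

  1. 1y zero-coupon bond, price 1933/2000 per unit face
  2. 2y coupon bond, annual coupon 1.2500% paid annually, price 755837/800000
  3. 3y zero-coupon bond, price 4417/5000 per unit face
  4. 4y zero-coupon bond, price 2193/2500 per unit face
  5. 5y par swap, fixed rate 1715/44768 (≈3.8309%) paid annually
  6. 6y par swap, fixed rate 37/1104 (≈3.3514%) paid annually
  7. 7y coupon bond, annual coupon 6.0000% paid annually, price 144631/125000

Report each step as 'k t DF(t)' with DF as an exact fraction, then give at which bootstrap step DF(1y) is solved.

step 1 [1y] zero: DF = P = 1933/2000 ≈ 0.966500
step 2 [2y] bond c/1=1/80: DF=(755837/800000 − 1/80·(0.966500))/(1+1/80) = 2303/2500 ≈ 0.921200
step 3 [3y] zero: DF = P = 4417/5000 ≈ 0.883400
step 4 [4y] zero: DF = P = 2193/2500 ≈ 0.877200
step 5 [5y] swap r/1=1715/44768: DF=(1 − 1715/44768·(0.966500+0.921200+0.883400+0.877200))/(1+1715/44768) = 1657/2000 ≈ 0.828500
step 6 [6y] swap r/1=37/1104: DF=(1 − 37/1104·(0.966500+0.921200+0.883400+0.877200+0.828500))/(1+37/1104) = 514/625 ≈ 0.822400
step 7 [7y] bond c/1=3/50: DF=(144631/125000 − 3/50·(0.966500+0.921200+0.883400+0.877200+0.828500+0.822400))/(1+3/50) = 1979/2500 ≈ 0.791600

1 1 1933/2000
2 2 2303/2500
3 3 4417/5000
4 4 2193/2500
5 5 1657/2000
6 6 514/625
7 7 1979/2500
DF(1y) is solved at step 1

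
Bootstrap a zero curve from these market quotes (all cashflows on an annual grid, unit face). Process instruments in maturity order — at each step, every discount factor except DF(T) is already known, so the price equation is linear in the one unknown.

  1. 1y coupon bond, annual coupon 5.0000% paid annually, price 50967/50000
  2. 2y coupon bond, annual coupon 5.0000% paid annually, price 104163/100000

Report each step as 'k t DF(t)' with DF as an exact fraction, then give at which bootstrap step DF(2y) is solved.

step 1 [1y] bond c/1=1/20: DF=(50967/50000 − 1/20·(0))/(1+1/20) = 2427/2500 ≈ 0.970800
step 2 [2y] bond c/1=1/20: DF=(104163/100000 − 1/20·(0.970800))/(1+1/20) = 4729/5000 ≈ 0.945800

1 1 2427/2500
2 2 4729/5000
DF(2y) is solved at step 2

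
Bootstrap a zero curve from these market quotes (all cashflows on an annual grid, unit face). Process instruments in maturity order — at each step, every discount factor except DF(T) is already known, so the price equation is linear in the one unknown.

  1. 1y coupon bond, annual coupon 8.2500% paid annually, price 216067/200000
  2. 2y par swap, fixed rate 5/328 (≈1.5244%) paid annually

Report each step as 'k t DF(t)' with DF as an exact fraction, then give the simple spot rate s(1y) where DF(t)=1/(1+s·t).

1 1 499/500
2 2 97/100
s(1y) = (1/(499/500) − 1)/(1) = 1/499 ≈ 0.2004%

step 1 [1y] bond c/1=33/400: DF=(216067/200000 − 33/400·(0))/(1+33/400) = 499/500 ≈ 0.998000
step 2 [2y] swap r/1=5/328: DF=(1 − 5/328·(0.998000))/(1+5/328) = 97/100 ≈ 0.970000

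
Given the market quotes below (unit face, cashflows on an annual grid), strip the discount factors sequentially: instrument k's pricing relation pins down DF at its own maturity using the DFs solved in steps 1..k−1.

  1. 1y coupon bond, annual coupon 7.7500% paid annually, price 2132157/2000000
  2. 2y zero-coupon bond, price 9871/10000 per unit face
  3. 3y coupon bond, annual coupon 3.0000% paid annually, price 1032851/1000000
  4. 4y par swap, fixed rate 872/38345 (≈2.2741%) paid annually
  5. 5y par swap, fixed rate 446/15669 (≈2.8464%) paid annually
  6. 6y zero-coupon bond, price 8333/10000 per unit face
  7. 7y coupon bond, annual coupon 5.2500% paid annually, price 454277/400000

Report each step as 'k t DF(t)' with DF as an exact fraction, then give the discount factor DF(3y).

step 1 [1y] bond c/1=31/400: DF=(2132157/2000000 − 31/400·(0))/(1+31/400) = 4947/5000 ≈ 0.989400
step 2 [2y] zero: DF = P = 9871/10000 ≈ 0.987100
step 3 [3y] bond c/1=3/100: DF=(1032851/1000000 − 3/100·(0.989400+0.987100))/(1+3/100) = 2363/2500 ≈ 0.945200
step 4 [4y] swap r/1=872/38345: DF=(1 − 872/38345·(0.989400+0.987100+0.945200))/(1+872/38345) = 1141/1250 ≈ 0.912800
step 5 [5y] swap r/1=446/15669: DF=(1 − 446/15669·(0.989400+0.987100+0.945200+0.912800))/(1+446/15669) = 4331/5000 ≈ 0.866200
step 6 [6y] zero: DF = P = 8333/10000 ≈ 0.833300
step 7 [7y] bond c/1=21/400: DF=(454277/400000 − 21/400·(0.989400+0.987100+0.945200+0.912800+0.866200+0.833300))/(1+21/400) = 803/1000 ≈ 0.803000

1 1 4947/5000
2 2 9871/10000
3 3 2363/2500
4 4 1141/1250
5 5 4331/5000
6 6 8333/10000
7 7 803/1000
DF(3y) = 2363/2500 ≈ 0.945200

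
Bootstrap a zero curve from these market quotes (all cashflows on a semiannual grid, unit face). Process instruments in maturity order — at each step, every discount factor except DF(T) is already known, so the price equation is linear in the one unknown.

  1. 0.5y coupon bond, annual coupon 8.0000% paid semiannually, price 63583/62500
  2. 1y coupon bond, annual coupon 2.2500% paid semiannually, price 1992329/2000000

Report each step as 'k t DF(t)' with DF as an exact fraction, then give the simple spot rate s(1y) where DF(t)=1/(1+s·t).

step 1 [0.5y] bond c/2=1/25: DF=(63583/62500 − 1/25·(0))/(1+1/25) = 4891/5000 ≈ 0.978200
step 2 [1y] bond c/2=9/800: DF=(1992329/2000000 − 9/800·(0.978200))/(1+9/800) = 4871/5000 ≈ 0.974200

1 1/2 4891/5000
2 1 4871/5000
s(1y) = (1/(4871/5000) − 1)/(1) = 129/4871 ≈ 2.6483%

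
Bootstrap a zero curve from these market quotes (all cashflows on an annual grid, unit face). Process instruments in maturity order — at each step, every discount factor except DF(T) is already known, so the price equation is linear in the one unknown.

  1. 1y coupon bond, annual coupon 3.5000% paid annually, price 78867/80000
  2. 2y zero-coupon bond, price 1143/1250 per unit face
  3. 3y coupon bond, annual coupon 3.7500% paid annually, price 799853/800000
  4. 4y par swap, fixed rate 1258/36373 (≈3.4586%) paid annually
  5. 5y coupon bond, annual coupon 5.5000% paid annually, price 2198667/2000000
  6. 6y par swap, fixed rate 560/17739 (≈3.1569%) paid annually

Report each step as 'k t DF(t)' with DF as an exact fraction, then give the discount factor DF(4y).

step 1 [1y] bond c/1=7/200: DF=(78867/80000 − 7/200·(0))/(1+7/200) = 381/400 ≈ 0.952500
step 2 [2y] zero: DF = P = 1143/1250 ≈ 0.914400
step 3 [3y] bond c/1=3/80: DF=(799853/800000 − 3/80·(0.952500+0.914400))/(1+3/80) = 4481/5000 ≈ 0.896200
step 4 [4y] swap r/1=1258/36373: DF=(1 − 1258/36373·(0.952500+0.914400+0.896200))/(1+1258/36373) = 4371/5000 ≈ 0.874200
step 5 [5y] bond c/1=11/200: DF=(2198667/2000000 − 11/200·(0.952500+0.914400+0.896200+0.874200))/(1+11/200) = 2131/2500 ≈ 0.852400
step 6 [6y] swap r/1=560/17739: DF=(1 − 560/17739·(0.952500+0.914400+0.896200+0.874200+0.852400))/(1+560/17739) = 104/125 ≈ 0.832000

1 1 381/400
2 2 1143/1250
3 3 4481/5000
4 4 4371/5000
5 5 2131/2500
6 6 104/125
DF(4y) = 4371/5000 ≈ 0.874200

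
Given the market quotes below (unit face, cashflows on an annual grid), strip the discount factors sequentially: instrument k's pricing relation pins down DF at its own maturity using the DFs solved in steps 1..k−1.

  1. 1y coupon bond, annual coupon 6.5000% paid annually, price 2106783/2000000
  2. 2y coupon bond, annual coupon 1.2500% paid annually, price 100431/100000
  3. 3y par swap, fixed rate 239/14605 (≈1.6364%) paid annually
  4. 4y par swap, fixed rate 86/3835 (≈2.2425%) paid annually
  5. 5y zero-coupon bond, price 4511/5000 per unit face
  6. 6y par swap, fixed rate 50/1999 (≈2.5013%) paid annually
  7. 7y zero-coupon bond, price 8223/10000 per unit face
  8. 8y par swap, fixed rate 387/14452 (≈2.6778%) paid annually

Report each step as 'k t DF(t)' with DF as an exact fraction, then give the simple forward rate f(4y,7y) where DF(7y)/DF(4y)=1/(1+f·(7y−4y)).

step 1 [1y] bond c/1=13/200: DF=(2106783/2000000 − 13/200·(0))/(1+13/200) = 9891/10000 ≈ 0.989100
step 2 [2y] bond c/1=1/80: DF=(100431/100000 − 1/80·(0.989100))/(1+1/80) = 9797/10000 ≈ 0.979700
step 3 [3y] swap r/1=239/14605: DF=(1 − 239/14605·(0.989100+0.979700))/(1+239/14605) = 4761/5000 ≈ 0.952200
step 4 [4y] swap r/1=86/3835: DF=(1 − 86/3835·(0.989100+0.979700+0.952200))/(1+86/3835) = 457/500 ≈ 0.914000
step 5 [5y] zero: DF = P = 4511/5000 ≈ 0.902200
step 6 [6y] swap r/1=50/1999: DF=(1 − 50/1999·(0.989100+0.979700+0.952200+0.914000+0.902200))/(1+50/1999) = 43/50 ≈ 0.860000
step 7 [7y] zero: DF = P = 8223/10000 ≈ 0.822300
step 8 [8y] swap r/1=387/14452: DF=(1 − 387/14452·(0.989100+0.979700+0.952200+0.914000+0.902200+0.860000+0.822300))/(1+387/14452) = 1613/2000 ≈ 0.806500

1 1 9891/10000
2 2 9797/10000
3 3 4761/5000
4 4 457/500
5 5 4511/5000
6 6 43/50
7 7 8223/10000
8 8 1613/2000
f(4y,7y) = ((457/500)/(8223/10000) − 1)/(3) = 917/24669 ≈ 3.7172%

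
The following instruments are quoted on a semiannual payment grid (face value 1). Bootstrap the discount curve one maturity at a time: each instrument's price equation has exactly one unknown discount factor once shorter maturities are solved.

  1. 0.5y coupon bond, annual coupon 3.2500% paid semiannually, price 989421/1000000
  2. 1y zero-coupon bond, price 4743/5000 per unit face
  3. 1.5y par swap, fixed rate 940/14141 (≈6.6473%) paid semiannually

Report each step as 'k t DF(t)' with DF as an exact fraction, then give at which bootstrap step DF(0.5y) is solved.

1 1/2 1217/1250
2 1 4743/5000
3 3/2 453/500
DF(0.5y) is solved at step 1

step 1 [0.5y] bond c/2=13/800: DF=(989421/1000000 − 13/800·(0))/(1+13/800) = 1217/1250 ≈ 0.973600
step 2 [1y] zero: DF = P = 4743/5000 ≈ 0.948600
step 3 [1.5y] swap r/2=470/14141: DF=(1 − 470/14141·(0.973600+0.948600))/(1+470/14141) = 453/500 ≈ 0.906000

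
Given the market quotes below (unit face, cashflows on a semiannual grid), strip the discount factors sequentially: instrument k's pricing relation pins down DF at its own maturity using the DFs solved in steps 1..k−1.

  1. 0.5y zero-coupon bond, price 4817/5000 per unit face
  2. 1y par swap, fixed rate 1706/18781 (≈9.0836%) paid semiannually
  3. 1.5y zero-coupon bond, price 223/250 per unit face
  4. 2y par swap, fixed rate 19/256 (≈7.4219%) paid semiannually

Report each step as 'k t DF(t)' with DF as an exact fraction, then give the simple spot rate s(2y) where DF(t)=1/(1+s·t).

1 1/2 4817/5000
2 1 9147/10000
3 3/2 223/250
4 2 8651/10000
s(2y) = (1/(8651/10000) − 1)/(2) = 1349/17302 ≈ 7.7968%

step 1 [0.5y] zero: DF = P = 4817/5000 ≈ 0.963400
step 2 [1y] swap r/2=853/18781: DF=(1 − 853/18781·(0.963400))/(1+853/18781) = 9147/10000 ≈ 0.914700
step 3 [1.5y] zero: DF = P = 223/250 ≈ 0.892000
step 4 [2y] swap r/2=19/512: DF=(1 − 19/512·(0.963400+0.914700+0.892000))/(1+19/512) = 8651/10000 ≈ 0.865100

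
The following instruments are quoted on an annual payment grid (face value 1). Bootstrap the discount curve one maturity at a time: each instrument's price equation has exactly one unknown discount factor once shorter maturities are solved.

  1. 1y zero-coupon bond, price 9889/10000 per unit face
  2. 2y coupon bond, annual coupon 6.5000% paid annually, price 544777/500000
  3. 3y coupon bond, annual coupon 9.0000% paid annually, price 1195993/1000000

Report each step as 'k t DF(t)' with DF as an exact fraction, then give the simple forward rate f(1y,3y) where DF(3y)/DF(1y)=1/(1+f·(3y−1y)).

1 1 9889/10000
2 2 9627/10000
3 3 9361/10000
f(1y,3y) = ((9889/10000)/(9361/10000) − 1)/(2) = 24/851 ≈ 2.8202%

step 1 [1y] zero: DF = P = 9889/10000 ≈ 0.988900
step 2 [2y] bond c/1=13/200: DF=(544777/500000 − 13/200·(0.988900))/(1+13/200) = 9627/10000 ≈ 0.962700
step 3 [3y] bond c/1=9/100: DF=(1195993/1000000 − 9/100·(0.988900+0.962700))/(1+9/100) = 9361/10000 ≈ 0.936100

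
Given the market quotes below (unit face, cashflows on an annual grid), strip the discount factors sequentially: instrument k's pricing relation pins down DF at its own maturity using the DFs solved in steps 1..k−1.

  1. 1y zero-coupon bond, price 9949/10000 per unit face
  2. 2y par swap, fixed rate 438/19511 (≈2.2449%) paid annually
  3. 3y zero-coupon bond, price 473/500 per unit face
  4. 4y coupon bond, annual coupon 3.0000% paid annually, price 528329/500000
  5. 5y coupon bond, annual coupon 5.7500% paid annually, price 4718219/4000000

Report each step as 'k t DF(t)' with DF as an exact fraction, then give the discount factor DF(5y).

1 1 9949/10000
2 2 4781/5000
3 3 473/500
4 4 1883/2000
5 5 9067/10000
DF(5y) = 9067/10000 ≈ 0.906700

step 1 [1y] zero: DF = P = 9949/10000 ≈ 0.994900
step 2 [2y] swap r/1=438/19511: DF=(1 − 438/19511·(0.994900))/(1+438/19511) = 4781/5000 ≈ 0.956200
step 3 [3y] zero: DF = P = 473/500 ≈ 0.946000
step 4 [4y] bond c/1=3/100: DF=(528329/500000 − 3/100·(0.994900+0.956200+0.946000))/(1+3/100) = 1883/2000 ≈ 0.941500
step 5 [5y] bond c/1=23/400: DF=(4718219/4000000 − 23/400·(0.994900+0.956200+0.946000+0.941500))/(1+23/400) = 9067/10000 ≈ 0.906700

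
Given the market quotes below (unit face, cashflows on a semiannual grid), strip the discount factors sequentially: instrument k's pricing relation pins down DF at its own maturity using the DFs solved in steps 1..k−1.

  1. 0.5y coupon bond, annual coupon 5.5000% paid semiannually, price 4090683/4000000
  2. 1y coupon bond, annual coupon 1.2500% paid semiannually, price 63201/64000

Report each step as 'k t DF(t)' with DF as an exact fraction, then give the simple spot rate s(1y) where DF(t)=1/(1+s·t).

step 1 [0.5y] bond c/2=11/400: DF=(4090683/4000000 − 11/400·(0))/(1+11/400) = 9953/10000 ≈ 0.995300
step 2 [1y] bond c/2=1/160: DF=(63201/64000 − 1/160·(0.995300))/(1+1/160) = 1219/1250 ≈ 0.975200

1 1/2 9953/10000
2 1 1219/1250
s(1y) = (1/(1219/1250) − 1)/(1) = 31/1219 ≈ 2.5431%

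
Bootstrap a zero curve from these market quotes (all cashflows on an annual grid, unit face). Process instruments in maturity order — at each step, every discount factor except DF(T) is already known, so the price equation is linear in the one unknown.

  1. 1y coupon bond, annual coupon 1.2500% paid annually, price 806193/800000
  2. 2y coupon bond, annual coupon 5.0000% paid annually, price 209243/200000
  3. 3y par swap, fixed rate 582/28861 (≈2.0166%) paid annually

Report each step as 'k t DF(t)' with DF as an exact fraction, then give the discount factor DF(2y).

step 1 [1y] bond c/1=1/80: DF=(806193/800000 − 1/80·(0))/(1+1/80) = 9953/10000 ≈ 0.995300
step 2 [2y] bond c/1=1/20: DF=(209243/200000 − 1/20·(0.995300))/(1+1/20) = 949/1000 ≈ 0.949000
step 3 [3y] swap r/1=582/28861: DF=(1 − 582/28861·(0.995300+0.949000))/(1+582/28861) = 4709/5000 ≈ 0.941800

1 1 9953/10000
2 2 949/1000
3 3 4709/5000
DF(2y) = 949/1000 ≈ 0.949000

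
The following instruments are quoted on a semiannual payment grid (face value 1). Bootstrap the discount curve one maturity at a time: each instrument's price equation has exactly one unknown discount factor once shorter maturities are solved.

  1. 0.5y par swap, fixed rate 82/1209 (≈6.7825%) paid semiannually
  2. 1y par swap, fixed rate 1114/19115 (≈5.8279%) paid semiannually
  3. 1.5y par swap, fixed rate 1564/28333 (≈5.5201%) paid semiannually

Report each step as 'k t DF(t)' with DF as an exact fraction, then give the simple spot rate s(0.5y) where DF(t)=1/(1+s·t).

step 1 [0.5y] swap r/2=41/1209: DF=(1 − 41/1209·(0))/(1+41/1209) = 1209/1250 ≈ 0.967200
step 2 [1y] swap r/2=557/19115: DF=(1 − 557/19115·(0.967200))/(1+557/19115) = 9443/10000 ≈ 0.944300
step 3 [1.5y] swap r/2=782/28333: DF=(1 − 782/28333·(0.967200+0.944300))/(1+782/28333) = 4609/5000 ≈ 0.921800

1 1/2 1209/1250
2 1 9443/10000
3 3/2 4609/5000
s(0.5y) = (1/(1209/1250) − 1)/(1/2) = 82/1209 ≈ 6.7825%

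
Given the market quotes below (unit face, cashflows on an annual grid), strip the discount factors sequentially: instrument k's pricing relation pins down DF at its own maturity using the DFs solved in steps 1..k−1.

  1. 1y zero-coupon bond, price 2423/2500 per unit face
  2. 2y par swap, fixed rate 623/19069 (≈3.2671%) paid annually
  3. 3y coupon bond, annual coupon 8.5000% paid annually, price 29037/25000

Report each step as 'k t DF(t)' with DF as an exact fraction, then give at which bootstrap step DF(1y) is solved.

1 1 2423/2500
2 2 9377/10000
3 3 9211/10000
DF(1y) is solved at step 1

step 1 [1y] zero: DF = P = 2423/2500 ≈ 0.969200
step 2 [2y] swap r/1=623/19069: DF=(1 − 623/19069·(0.969200))/(1+623/19069) = 9377/10000 ≈ 0.937700
step 3 [3y] bond c/1=17/200: DF=(29037/25000 − 17/200·(0.969200+0.937700))/(1+17/200) = 9211/10000 ≈ 0.921100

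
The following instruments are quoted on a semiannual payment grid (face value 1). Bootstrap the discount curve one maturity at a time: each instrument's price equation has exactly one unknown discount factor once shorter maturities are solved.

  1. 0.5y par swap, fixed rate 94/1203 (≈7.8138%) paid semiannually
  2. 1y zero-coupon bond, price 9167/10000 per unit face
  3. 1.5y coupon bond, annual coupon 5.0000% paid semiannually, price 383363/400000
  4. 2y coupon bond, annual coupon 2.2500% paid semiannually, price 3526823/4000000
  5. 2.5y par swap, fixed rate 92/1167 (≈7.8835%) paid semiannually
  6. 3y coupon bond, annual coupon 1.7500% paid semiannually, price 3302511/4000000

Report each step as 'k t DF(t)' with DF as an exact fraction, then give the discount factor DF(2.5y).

1 1/2 1203/1250
2 1 9167/10000
3 3/2 2223/2500
4 2 8411/10000
5 5/2 2063/2500
6 3 39/50
DF(2.5y) = 2063/2500 ≈ 0.825200

step 1 [0.5y] swap r/2=47/1203: DF=(1 − 47/1203·(0))/(1+47/1203) = 1203/1250 ≈ 0.962400
step 2 [1y] zero: DF = P = 9167/10000 ≈ 0.916700
step 3 [1.5y] bond c/2=1/40: DF=(383363/400000 − 1/40·(0.962400+0.916700))/(1+1/40) = 2223/2500 ≈ 0.889200
step 4 [2y] bond c/2=9/800: DF=(3526823/4000000 − 9/800·(0.962400+0.916700+0.889200))/(1+9/800) = 8411/10000 ≈ 0.841100
step 5 [2.5y] swap r/2=46/1167: DF=(1 − 46/1167·(0.962400+0.916700+0.889200+0.841100))/(1+46/1167) = 2063/2500 ≈ 0.825200
step 6 [3y] bond c/2=7/800: DF=(3302511/4000000 − 7/800·(0.962400+0.916700+0.889200+0.841100+0.825200))/(1+7/800) = 39/50 ≈ 0.780000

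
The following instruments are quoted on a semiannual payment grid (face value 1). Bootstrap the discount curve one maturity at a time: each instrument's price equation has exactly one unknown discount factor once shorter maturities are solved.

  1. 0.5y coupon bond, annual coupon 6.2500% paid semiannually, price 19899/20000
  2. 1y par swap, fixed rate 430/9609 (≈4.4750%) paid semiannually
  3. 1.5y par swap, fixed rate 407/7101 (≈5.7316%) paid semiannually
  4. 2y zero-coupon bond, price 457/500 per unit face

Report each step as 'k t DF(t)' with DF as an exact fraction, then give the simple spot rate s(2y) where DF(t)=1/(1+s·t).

1 1/2 603/625
2 1 957/1000
3 3/2 4593/5000
4 2 457/500
s(2y) = (1/(457/500) − 1)/(2) = 43/914 ≈ 4.7046%

step 1 [0.5y] bond c/2=1/32: DF=(19899/20000 − 1/32·(0))/(1+1/32) = 603/625 ≈ 0.964800
step 2 [1y] swap r/2=215/9609: DF=(1 − 215/9609·(0.964800))/(1+215/9609) = 957/1000 ≈ 0.957000
step 3 [1.5y] swap r/2=407/14202: DF=(1 − 407/14202·(0.964800+0.957000))/(1+407/14202) = 4593/5000 ≈ 0.918600
step 4 [2y] zero: DF = P = 457/500 ≈ 0.914000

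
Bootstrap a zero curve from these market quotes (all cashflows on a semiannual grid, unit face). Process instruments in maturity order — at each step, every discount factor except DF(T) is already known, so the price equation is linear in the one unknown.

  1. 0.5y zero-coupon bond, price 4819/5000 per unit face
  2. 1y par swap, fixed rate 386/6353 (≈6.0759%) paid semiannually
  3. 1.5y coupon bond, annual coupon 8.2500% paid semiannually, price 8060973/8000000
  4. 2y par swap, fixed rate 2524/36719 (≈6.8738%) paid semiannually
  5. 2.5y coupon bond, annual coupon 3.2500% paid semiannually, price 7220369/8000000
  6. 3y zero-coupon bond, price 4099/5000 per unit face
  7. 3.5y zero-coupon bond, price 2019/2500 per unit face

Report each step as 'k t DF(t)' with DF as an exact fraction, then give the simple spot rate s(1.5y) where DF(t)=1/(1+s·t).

1 1/2 4819/5000
2 1 9421/10000
3 3/2 4461/5000
4 2 4369/5000
5 5/2 4147/5000
6 3 4099/5000
7 7/2 2019/2500
s(1.5y) = (1/(4461/5000) − 1)/(3/2) = 1078/13383 ≈ 8.0550%

step 1 [0.5y] zero: DF = P = 4819/5000 ≈ 0.963800
step 2 [1y] swap r/2=193/6353: DF=(1 − 193/6353·(0.963800))/(1+193/6353) = 9421/10000 ≈ 0.942100
step 3 [1.5y] bond c/2=33/800: DF=(8060973/8000000 − 33/800·(0.963800+0.942100))/(1+33/800) = 4461/5000 ≈ 0.892200
step 4 [2y] swap r/2=1262/36719: DF=(1 − 1262/36719·(0.963800+0.942100+0.892200))/(1+1262/36719) = 4369/5000 ≈ 0.873800
step 5 [2.5y] bond c/2=13/800: DF=(7220369/8000000 − 13/800·(0.963800+0.942100+0.892200+0.873800))/(1+13/800) = 4147/5000 ≈ 0.829400
step 6 [3y] zero: DF = P = 4099/5000 ≈ 0.819800
step 7 [3.5y] zero: DF = P = 2019/2500 ≈ 0.807600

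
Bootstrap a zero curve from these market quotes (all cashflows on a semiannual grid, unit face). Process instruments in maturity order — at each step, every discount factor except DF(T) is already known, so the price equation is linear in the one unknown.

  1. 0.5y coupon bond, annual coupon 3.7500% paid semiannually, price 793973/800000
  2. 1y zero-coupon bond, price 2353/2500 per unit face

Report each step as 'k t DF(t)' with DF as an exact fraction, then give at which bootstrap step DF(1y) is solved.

step 1 [0.5y] bond c/2=3/160: DF=(793973/800000 − 3/160·(0))/(1+3/160) = 4871/5000 ≈ 0.974200
step 2 [1y] zero: DF = P = 2353/2500 ≈ 0.941200

1 1/2 4871/5000
2 1 2353/2500
DF(1y) is solved at step 2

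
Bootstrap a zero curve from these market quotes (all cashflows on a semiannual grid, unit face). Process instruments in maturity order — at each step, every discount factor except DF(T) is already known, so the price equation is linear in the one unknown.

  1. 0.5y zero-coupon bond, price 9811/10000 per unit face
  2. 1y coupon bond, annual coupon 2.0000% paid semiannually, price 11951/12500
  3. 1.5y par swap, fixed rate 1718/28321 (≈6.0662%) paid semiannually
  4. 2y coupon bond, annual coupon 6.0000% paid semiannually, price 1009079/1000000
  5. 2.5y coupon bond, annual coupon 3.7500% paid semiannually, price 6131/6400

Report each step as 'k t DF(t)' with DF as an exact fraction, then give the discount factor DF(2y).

1 1/2 9811/10000
2 1 9369/10000
3 3/2 9141/10000
4 2 2243/2500
5 5/2 8717/10000
DF(2y) = 2243/2500 ≈ 0.897200

step 1 [0.5y] zero: DF = P = 9811/10000 ≈ 0.981100
step 2 [1y] bond c/2=1/100: DF=(11951/12500 − 1/100·(0.981100))/(1+1/100) = 9369/10000 ≈ 0.936900
step 3 [1.5y] swap r/2=859/28321: DF=(1 − 859/28321·(0.981100+0.936900))/(1+859/28321) = 9141/10000 ≈ 0.914100
step 4 [2y] bond c/2=3/100: DF=(1009079/1000000 − 3/100·(0.981100+0.936900+0.914100))/(1+3/100) = 2243/2500 ≈ 0.897200
step 5 [2.5y] bond c/2=3/160: DF=(6131/6400 − 3/160·(0.981100+0.936900+0.914100+0.897200))/(1+3/160) = 8717/10000 ≈ 0.871700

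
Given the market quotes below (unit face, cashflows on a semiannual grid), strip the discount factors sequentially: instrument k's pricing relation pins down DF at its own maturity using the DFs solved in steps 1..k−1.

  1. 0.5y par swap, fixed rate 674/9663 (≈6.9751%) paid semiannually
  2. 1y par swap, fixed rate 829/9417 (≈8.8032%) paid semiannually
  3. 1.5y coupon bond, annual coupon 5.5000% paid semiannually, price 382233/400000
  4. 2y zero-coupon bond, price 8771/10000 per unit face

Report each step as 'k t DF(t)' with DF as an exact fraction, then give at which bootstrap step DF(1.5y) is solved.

1 1/2 9663/10000
2 1 9171/10000
3 3/2 2199/2500
4 2 8771/10000
DF(1.5y) is solved at step 3

step 1 [0.5y] swap r/2=337/9663: DF=(1 − 337/9663·(0))/(1+337/9663) = 9663/10000 ≈ 0.966300
step 2 [1y] swap r/2=829/18834: DF=(1 − 829/18834·(0.966300))/(1+829/18834) = 9171/10000 ≈ 0.917100
step 3 [1.5y] bond c/2=11/400: DF=(382233/400000 − 11/400·(0.966300+0.917100))/(1+11/400) = 2199/2500 ≈ 0.879600
step 4 [2y] zero: DF = P = 8771/10000 ≈ 0.877100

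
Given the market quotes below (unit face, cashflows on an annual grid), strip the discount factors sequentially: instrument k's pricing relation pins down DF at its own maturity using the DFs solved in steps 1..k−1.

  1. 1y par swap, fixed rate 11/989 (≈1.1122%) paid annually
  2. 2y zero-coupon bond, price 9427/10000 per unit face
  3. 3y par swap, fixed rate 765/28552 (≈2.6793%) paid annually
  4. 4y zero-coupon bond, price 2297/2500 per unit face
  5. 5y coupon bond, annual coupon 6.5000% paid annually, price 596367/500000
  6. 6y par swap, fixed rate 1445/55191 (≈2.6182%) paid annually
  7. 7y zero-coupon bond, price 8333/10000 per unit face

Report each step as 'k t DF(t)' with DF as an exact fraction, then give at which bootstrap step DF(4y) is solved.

step 1 [1y] swap r/1=11/989: DF=(1 − 11/989·(0))/(1+11/989) = 989/1000 ≈ 0.989000
step 2 [2y] zero: DF = P = 9427/10000 ≈ 0.942700
step 3 [3y] swap r/1=765/28552: DF=(1 − 765/28552·(0.989000+0.942700))/(1+765/28552) = 1847/2000 ≈ 0.923500
step 4 [4y] zero: DF = P = 2297/2500 ≈ 0.918800
step 5 [5y] bond c/1=13/200: DF=(596367/500000 − 13/200·(0.989000+0.942700+0.923500+0.918800))/(1+13/200) = 556/625 ≈ 0.889600
step 6 [6y] swap r/1=1445/55191: DF=(1 − 1445/55191·(0.989000+0.942700+0.923500+0.918800+0.889600))/(1+1445/55191) = 1711/2000 ≈ 0.855500
step 7 [7y] zero: DF = P = 8333/10000 ≈ 0.833300

1 1 989/1000
2 2 9427/10000
3 3 1847/2000
4 4 2297/2500
5 5 556/625
6 6 1711/2000
7 7 8333/10000
DF(4y) is solved at step 4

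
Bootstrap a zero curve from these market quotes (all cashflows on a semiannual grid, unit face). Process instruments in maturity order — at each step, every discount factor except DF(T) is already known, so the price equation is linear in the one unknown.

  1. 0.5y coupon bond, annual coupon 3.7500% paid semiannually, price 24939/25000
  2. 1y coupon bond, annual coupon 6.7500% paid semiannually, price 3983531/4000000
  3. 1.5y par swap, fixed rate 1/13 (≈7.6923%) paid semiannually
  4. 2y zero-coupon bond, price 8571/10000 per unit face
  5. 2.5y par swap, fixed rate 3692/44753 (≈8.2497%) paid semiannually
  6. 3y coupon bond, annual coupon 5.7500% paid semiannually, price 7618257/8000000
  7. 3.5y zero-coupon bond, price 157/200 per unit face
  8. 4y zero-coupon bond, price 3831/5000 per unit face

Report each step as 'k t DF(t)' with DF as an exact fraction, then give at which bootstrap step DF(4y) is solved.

1 1/2 612/625
2 1 4657/5000
3 3/2 4461/5000
4 2 8571/10000
5 5/2 4077/5000
6 3 4003/5000
7 7/2 157/200
8 4 3831/5000
DF(4y) is solved at step 8

step 1 [0.5y] bond c/2=3/160: DF=(24939/25000 − 3/160·(0))/(1+3/160) = 612/625 ≈ 0.979200
step 2 [1y] bond c/2=27/800: DF=(3983531/4000000 − 27/800·(0.979200))/(1+27/800) = 4657/5000 ≈ 0.931400
step 3 [1.5y] swap r/2=1/26: DF=(1 − 1/26·(0.979200+0.931400))/(1+1/26) = 4461/5000 ≈ 0.892200
step 4 [2y] zero: DF = P = 8571/10000 ≈ 0.857100
step 5 [2.5y] swap r/2=1846/44753: DF=(1 − 1846/44753·(0.979200+0.931400+0.892200+0.857100))/(1+1846/44753) = 4077/5000 ≈ 0.815400
step 6 [3y] bond c/2=23/800: DF=(7618257/8000000 − 23/800·(0.979200+0.931400+0.892200+0.857100+0.815400))/(1+23/800) = 4003/5000 ≈ 0.800600
step 7 [3.5y] zero: DF = P = 157/200 ≈ 0.785000
step 8 [4y] zero: DF = P = 3831/5000 ≈ 0.766200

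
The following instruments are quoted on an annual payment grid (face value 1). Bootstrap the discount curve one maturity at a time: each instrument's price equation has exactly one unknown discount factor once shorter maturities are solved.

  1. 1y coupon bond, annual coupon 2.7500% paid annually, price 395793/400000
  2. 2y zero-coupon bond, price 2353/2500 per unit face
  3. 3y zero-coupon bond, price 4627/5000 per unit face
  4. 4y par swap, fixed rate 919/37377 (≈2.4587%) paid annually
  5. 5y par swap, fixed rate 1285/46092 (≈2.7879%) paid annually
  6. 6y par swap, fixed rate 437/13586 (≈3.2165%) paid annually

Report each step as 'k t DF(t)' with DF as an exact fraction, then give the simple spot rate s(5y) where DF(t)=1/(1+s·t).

1 1 963/1000
2 2 2353/2500
3 3 4627/5000
4 4 9081/10000
5 5 1743/2000
6 6 2063/2500
s(5y) = (1/(1743/2000) − 1)/(5) = 257/8715 ≈ 2.9489%

step 1 [1y] bond c/1=11/400: DF=(395793/400000 − 11/400·(0))/(1+11/400) = 963/1000 ≈ 0.963000
step 2 [2y] zero: DF = P = 2353/2500 ≈ 0.941200
step 3 [3y] zero: DF = P = 4627/5000 ≈ 0.925400
step 4 [4y] swap r/1=919/37377: DF=(1 − 919/37377·(0.963000+0.941200+0.925400))/(1+919/37377) = 9081/10000 ≈ 0.908100
step 5 [5y] swap r/1=1285/46092: DF=(1 − 1285/46092·(0.963000+0.941200+0.925400+0.908100))/(1+1285/46092) = 1743/2000 ≈ 0.871500
step 6 [6y] swap r/1=437/13586: DF=(1 − 437/13586·(0.963000+0.941200+0.925400+0.908100+0.871500))/(1+437/13586) = 2063/2500 ≈ 0.825200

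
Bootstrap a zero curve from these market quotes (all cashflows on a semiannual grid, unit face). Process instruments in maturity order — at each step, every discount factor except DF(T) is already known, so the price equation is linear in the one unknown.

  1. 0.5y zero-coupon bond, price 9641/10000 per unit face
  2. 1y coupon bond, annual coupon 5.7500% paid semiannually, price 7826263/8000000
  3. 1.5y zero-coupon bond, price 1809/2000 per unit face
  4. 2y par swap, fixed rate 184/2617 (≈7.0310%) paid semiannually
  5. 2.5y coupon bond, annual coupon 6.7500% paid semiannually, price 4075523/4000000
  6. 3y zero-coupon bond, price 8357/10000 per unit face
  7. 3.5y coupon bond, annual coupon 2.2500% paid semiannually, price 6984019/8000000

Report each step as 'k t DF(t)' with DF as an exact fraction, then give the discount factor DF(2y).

step 1 [0.5y] zero: DF = P = 9641/10000 ≈ 0.964100
step 2 [1y] bond c/2=23/800: DF=(7826263/8000000 − 23/800·(0.964100))/(1+23/800) = 231/250 ≈ 0.924000
step 3 [1.5y] zero: DF = P = 1809/2000 ≈ 0.904500
step 4 [2y] swap r/2=92/2617: DF=(1 − 92/2617·(0.964100+0.924000+0.904500))/(1+92/2617) = 1089/1250 ≈ 0.871200
step 5 [2.5y] bond c/2=27/800: DF=(4075523/4000000 − 27/800·(0.964100+0.924000+0.904500+0.871200))/(1+27/800) = 433/500 ≈ 0.866000
step 6 [3y] zero: DF = P = 8357/10000 ≈ 0.835700
step 7 [3.5y] bond c/2=9/800: DF=(6984019/8000000 − 9/800·(0.964100+0.924000+0.904500+0.871200+0.866000+0.835700))/(1+9/800) = 2009/2500 ≈ 0.803600

1 1/2 9641/10000
2 1 231/250
3 3/2 1809/2000
4 2 1089/1250
5 5/2 433/500
6 3 8357/10000
7 7/2 2009/2500
DF(2y) = 1089/1250 ≈ 0.871200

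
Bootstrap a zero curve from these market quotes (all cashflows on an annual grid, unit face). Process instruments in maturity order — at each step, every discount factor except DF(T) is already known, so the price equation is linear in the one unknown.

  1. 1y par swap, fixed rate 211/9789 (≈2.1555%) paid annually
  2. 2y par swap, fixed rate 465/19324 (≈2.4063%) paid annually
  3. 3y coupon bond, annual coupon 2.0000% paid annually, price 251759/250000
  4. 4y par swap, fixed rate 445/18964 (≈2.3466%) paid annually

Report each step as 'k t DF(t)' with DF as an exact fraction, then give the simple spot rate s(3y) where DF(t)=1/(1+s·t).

step 1 [1y] swap r/1=211/9789: DF=(1 − 211/9789·(0))/(1+211/9789) = 9789/10000 ≈ 0.978900
step 2 [2y] swap r/1=465/19324: DF=(1 − 465/19324·(0.978900))/(1+465/19324) = 1907/2000 ≈ 0.953500
step 3 [3y] bond c/1=1/50: DF=(251759/250000 − 1/50·(0.978900+0.953500))/(1+1/50) = 4747/5000 ≈ 0.949400
step 4 [4y] swap r/1=445/18964: DF=(1 − 445/18964·(0.978900+0.953500+0.949400))/(1+445/18964) = 911/1000 ≈ 0.911000

1 1 9789/10000
2 2 1907/2000
3 3 4747/5000
4 4 911/1000
s(3y) = (1/(4747/5000) − 1)/(3) = 253/14241 ≈ 1.7766%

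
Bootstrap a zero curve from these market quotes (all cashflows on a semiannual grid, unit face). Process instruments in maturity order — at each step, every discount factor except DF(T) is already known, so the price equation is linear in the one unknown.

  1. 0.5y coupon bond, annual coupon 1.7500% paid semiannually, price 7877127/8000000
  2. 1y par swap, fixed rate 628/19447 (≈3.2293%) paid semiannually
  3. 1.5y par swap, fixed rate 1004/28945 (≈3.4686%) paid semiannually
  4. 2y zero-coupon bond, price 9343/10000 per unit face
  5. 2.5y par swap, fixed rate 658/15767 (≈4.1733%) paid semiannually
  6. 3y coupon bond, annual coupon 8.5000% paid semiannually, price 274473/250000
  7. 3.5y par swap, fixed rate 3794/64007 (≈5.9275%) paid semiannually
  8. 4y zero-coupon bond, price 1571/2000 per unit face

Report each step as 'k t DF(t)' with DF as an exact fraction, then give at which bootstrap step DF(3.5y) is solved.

step 1 [0.5y] bond c/2=7/800: DF=(7877127/8000000 − 7/800·(0))/(1+7/800) = 9761/10000 ≈ 0.976100
step 2 [1y] swap r/2=314/19447: DF=(1 − 314/19447·(0.976100))/(1+314/19447) = 4843/5000 ≈ 0.968600
step 3 [1.5y] swap r/2=502/28945: DF=(1 − 502/28945·(0.976100+0.968600))/(1+502/28945) = 4749/5000 ≈ 0.949800
step 4 [2y] zero: DF = P = 9343/10000 ≈ 0.934300
step 5 [2.5y] swap r/2=329/15767: DF=(1 − 329/15767·(0.976100+0.968600+0.949800+0.934300))/(1+329/15767) = 9013/10000 ≈ 0.901300
step 6 [3y] bond c/2=17/400: DF=(274473/250000 − 17/400·(0.976100+0.968600+0.949800+0.934300+0.901300))/(1+17/400) = 8603/10000 ≈ 0.860300
step 7 [3.5y] swap r/2=1897/64007: DF=(1 − 1897/64007·(0.976100+0.968600+0.949800+0.934300+0.901300+0.860300))/(1+1897/64007) = 8103/10000 ≈ 0.810300
step 8 [4y] zero: DF = P = 1571/2000 ≈ 0.785500

1 1/2 9761/10000
2 1 4843/5000
3 3/2 4749/5000
4 2 9343/10000
5 5/2 9013/10000
6 3 8603/10000
7 7/2 8103/10000
8 4 1571/2000
DF(3.5y) is solved at step 7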